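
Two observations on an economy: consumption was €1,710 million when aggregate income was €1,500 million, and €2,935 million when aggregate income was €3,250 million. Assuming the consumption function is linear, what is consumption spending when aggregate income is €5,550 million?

MPC = (2935 − 1710)/(3250 − 1500) = 1225/1750 = 0.7
a = 1710 − 0.7(1500) = 1710 − 1050 = 660
C = 660 + 0.7(5550) = 660 + 3885 = 4545

C = 4545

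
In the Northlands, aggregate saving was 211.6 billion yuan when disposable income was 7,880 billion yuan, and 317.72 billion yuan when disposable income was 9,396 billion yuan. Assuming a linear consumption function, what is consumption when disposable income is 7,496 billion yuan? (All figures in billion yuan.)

C = 7311.28

MPS = ΔS/ΔY = (317.72 − 211.6)/(9396 − 7880) = 106.12/1516 = 0.07
MPC = 1 − MPS = 0.93
Autonomous saving = 211.6 − 0.07(7880) = -340, so a = 340
C = 340 + 0.93(7496) = 340 + 6971.28 = 7311.28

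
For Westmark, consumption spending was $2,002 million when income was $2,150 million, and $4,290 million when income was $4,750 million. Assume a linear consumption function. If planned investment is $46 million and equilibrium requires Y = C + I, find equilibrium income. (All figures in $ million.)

MPC = (4290 − 2002)/(4750 − 2150) = 2288/2600 = 0.88
a = 2002 − 0.88(2150) = 110
Equilibrium: Y = 110 + 0.88Y + 46
0.12Y = 156, so Y = 156/0.12 = 1300

Y = 1300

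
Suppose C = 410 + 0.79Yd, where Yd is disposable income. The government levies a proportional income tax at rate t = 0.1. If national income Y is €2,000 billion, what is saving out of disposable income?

S = -32

Yd = (1 − 0.1)(2000) = 0.9(2000) = 1800
C = 410 + 0.79(1800) = 410 + 1422 = 1832
S = Yd − C = 1800 − 1832 = -32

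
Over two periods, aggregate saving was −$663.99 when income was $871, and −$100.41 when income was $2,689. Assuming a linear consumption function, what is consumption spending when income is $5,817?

MPS = ΔS/ΔY = (-100.41 − (-663.99))/(2689 − 871) = 563.58/1818 = 0.31
MPC = 1 − MPS = 0.69
Autonomous saving = -663.99 − 0.31(871) = -934, so a = 934
C = 934 + 0.69(5817) = 934 + 4013.73 = 4947.73

C = 4947.73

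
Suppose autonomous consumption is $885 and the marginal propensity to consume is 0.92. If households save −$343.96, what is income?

Y = 6763

S = Y − C = -885 + 0.08Y
-885 + 0.08Y = -343.96, so 0.08Y = 541.04 and Y = 6763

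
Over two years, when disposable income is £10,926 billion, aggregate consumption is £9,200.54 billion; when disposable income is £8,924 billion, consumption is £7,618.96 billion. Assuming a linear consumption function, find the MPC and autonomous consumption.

MPC = ΔC/ΔY = (9200.54 − 7618.96)/(10926 − 8924) = 1581.58/2002 = 0.79
a = C − MPC·Y = 7618.96 − 0.79(8924) = 7618.96 − 7049.96 = 569

MPC = 0.79; a = 569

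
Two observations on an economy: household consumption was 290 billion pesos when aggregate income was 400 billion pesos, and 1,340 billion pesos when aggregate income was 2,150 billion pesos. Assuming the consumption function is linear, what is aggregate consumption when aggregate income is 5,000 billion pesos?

MPC = (1340 − 290)/(2150 − 400) = 1050/1750 = 0.6
a = 290 − 0.6(400) = 290 − 240 = 50
C = 50 + 0.6(5000) = 50 + 3000 = 3050

C = 3050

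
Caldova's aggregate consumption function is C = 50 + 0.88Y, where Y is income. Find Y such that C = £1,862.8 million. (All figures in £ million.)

Y = 2060

50 + 0.88Y = 1862.8
0.88Y = 1812.8, so Y = 1812.8/0.88 = 2060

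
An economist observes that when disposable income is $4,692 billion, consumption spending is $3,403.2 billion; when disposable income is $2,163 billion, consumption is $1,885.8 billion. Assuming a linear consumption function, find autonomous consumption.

a = 588

MPC = ΔC/ΔY = (3403.2 − 1885.8)/(4692 − 2163) = 1517.4/2529 = 0.6
a = C − MPC·Y = 1885.8 − 0.6(2163) = 1885.8 − 1297.8 = 588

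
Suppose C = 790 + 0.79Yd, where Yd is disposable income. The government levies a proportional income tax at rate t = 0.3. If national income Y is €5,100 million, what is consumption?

Yd = (1 − 0.3)(5100) = 0.7(5100) = 3570
C = 790 + 0.79(3570) = 790 + 2820.3 = 3610.3

C = 3610.3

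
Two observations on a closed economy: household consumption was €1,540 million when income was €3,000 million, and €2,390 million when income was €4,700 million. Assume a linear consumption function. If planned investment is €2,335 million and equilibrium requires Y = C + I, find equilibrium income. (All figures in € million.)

MPC = (2390 − 1540)/(4700 − 3000) = 850/1700 = 0.5
a = 1540 − 0.5(3000) = 40
Equilibrium: Y = 40 + 0.5Y + 2335
0.5Y = 2375, so Y = 2375/0.5 = 4750

Y = 4750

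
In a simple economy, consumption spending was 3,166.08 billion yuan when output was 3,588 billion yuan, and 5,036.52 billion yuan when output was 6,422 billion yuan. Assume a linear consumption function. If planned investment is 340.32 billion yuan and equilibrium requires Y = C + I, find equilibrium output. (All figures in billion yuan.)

MPC = (5036.52 − 3166.08)/(6422 − 3588) = 1870.44/2834 = 0.66
a = 3166.08 − 0.66(3588) = 798
Equilibrium: Y = 798 + 0.66Y + 340.32
0.34Y = 1138.32, so Y = 1138.32/0.34 = 3348

Y = 3348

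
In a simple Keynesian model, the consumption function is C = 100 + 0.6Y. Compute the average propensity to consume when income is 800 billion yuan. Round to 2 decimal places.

C = 100 + 0.6(800) = 580
APC = C/Y = 580/800 = 0.73

APC = 0.73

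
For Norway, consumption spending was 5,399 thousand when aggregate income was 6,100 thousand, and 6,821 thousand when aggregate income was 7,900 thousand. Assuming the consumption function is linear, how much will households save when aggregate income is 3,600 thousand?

MPC = (6821 − 5399)/(7900 − 6100) = 1422/1800 = 0.79
a = 5399 − 0.79(6100) = 5399 − 4819 = 580
C = 580 + 0.79(3600) = 3424
S = 3600 − 3424 = 176

S = 176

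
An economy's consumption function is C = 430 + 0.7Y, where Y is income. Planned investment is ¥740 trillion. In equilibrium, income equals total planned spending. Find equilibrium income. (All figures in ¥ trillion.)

Y = C + I = 430 + 0.7Y + 740
Y − 0.7Y = 1170
0.3Y = 1170, so Y = 1170/0.3 = 3900

Y = 3900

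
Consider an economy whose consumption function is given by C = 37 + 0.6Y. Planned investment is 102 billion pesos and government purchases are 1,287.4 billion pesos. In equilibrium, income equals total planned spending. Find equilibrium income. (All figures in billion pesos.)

Y = C + I + G = 37 + 0.6Y + 102 + 1287.4
Y − 0.6Y = 1426.4
0.4Y = 1426.4, so Y = 1426.4/0.4 = 3566

Y = 3566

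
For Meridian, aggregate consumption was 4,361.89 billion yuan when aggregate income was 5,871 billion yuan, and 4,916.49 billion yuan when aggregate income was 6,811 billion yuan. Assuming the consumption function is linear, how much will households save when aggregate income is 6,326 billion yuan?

S = 1695.66

MPC = (4916.49 − 4361.89)/(6811 − 5871) = 554.6/940 = 0.59
a = 4361.89 − 0.59(5871) = 4361.89 − 3463.89 = 898
C = 898 + 0.59(6326) = 4630.34
S = 6326 − 4630.34 = 1695.66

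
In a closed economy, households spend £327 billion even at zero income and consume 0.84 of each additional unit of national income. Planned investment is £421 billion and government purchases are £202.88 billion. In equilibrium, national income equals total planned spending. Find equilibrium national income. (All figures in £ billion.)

Y = C + I + G = 327 + 0.84Y + 421 + 202.88
Y − 0.84Y = 950.88
0.16Y = 950.88, so Y = 950.88/0.16 = 5943

Y = 5943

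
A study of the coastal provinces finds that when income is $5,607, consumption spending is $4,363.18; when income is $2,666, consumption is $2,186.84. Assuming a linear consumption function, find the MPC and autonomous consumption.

MPC = 0.74; a = 214

MPC = ΔC/ΔY = (4363.18 − 2186.84)/(5607 − 2666) = 2176.34/2941 = 0.74
a = C − MPC·Y = 2186.84 − 0.74(2666) = 2186.84 − 1972.84 = 214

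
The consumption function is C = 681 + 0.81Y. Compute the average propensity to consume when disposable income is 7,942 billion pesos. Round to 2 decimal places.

C = 681 + 0.81(7942) = 7114.02
APC = C/Y = 7114.02/7942 = 0.90

APC = 0.90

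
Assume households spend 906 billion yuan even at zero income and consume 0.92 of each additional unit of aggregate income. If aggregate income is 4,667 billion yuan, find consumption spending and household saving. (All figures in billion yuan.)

C = 906 + 0.92(4667) = 906 + 4293.64 = 5199.64
S = Y − C = 4667 − 5199.64 = -532.64

C = 5199.64; S = -532.64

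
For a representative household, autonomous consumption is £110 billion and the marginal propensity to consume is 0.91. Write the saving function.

S = -110 + 0.09Y

S = Y − C = Y − (110 + 0.91Y) = -110 + (1 − 0.91)Y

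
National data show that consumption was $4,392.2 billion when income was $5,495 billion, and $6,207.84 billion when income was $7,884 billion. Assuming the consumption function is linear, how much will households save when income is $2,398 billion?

S = 359.52

MPC = (6207.84 − 4392.2)/(7884 − 5495) = 1815.64/2389 = 0.76
a = 4392.2 − 0.76(5495) = 4392.2 − 4176.2 = 216
C = 216 + 0.76(2398) = 2038.48
S = 2398 − 2038.48 = 359.52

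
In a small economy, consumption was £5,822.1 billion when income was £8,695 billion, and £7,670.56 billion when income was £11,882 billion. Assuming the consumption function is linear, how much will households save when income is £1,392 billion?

MPC = (7670.56 − 5822.1)/(11882 − 8695) = 1848.46/3187 = 0.58
a = 5822.1 − 0.58(8695) = 5822.1 − 5043.1 = 779
C = 779 + 0.58(1392) = 1586.36
S = 1392 − 1586.36 = -194.36

S = -194.36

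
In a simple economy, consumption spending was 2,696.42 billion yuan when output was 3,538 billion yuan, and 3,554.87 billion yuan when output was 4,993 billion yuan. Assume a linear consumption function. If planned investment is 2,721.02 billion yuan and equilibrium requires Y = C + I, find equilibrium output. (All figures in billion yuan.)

Y = 8122

MPC = (3554.87 − 2696.42)/(4993 − 3538) = 858.45/1455 = 0.59
a = 2696.42 − 0.59(3538) = 609
Equilibrium: Y = 609 + 0.59Y + 2721.02
0.41Y = 3330.02, so Y = 3330.02/0.41 = 8122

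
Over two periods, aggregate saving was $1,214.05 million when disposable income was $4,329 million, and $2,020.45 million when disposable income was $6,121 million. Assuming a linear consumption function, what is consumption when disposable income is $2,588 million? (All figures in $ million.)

MPS = ΔS/ΔY = (2020.45 − 1214.05)/(6121 − 4329) = 806.4/1792 = 0.45
MPC = 1 − MPS = 0.55
Autonomous saving = 1214.05 − 0.45(4329) = -734, so a = 734
C = 734 + 0.55(2588) = 734 + 1423.4 = 2157.4

C = 2157.4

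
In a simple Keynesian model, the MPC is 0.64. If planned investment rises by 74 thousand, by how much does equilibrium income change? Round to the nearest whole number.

ΔY ≈ 206

The multiplier is 1/(1 − MPC) = 1/0.36.
ΔY = 74/0.36 = 205.56 ≈ 206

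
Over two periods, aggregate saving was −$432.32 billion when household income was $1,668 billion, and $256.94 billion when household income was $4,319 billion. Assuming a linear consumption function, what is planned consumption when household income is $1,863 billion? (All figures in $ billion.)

C = 2244.62

MPS = ΔS/ΔY = (256.94 − (-432.32))/(4319 − 1668) = 689.26/2651 = 0.26
MPC = 1 − MPS = 0.74
Autonomous saving = -432.32 − 0.26(1668) = -866, so a = 866
C = 866 + 0.74(1863) = 866 + 1378.62 = 2244.62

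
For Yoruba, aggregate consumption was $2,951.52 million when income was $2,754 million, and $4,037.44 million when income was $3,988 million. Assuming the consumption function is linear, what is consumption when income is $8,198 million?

MPC = (4037.44 − 2951.52)/(3988 − 2754) = 1085.92/1234 = 0.88
a = 2951.52 − 0.88(2754) = 2951.52 − 2423.52 = 528
C = 528 + 0.88(8198) = 528 + 7214.24 = 7742.24

C = 7742.24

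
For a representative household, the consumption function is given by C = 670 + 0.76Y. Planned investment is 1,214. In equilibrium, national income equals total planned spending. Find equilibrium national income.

Y = C + I = 670 + 0.76Y + 1214
Y − 0.76Y = 1884
0.24Y = 1884, so Y = 1884/0.24 = 7850

Y = 7850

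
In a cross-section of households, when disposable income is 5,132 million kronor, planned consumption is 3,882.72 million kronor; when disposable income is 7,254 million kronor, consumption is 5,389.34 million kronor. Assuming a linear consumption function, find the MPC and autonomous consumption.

MPC = 0.71; a = 239

MPC = ΔC/ΔY = (5389.34 − 3882.72)/(7254 − 5132) = 1506.62/2122 = 0.71
a = C − MPC·Y = 3882.72 − 0.71(5132) = 3882.72 − 3643.72 = 239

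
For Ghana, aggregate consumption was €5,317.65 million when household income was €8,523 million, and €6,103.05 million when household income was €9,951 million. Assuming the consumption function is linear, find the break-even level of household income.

MPC = (6103.05 − 5317.65)/(9951 − 8523) = 785.4/1428 = 0.55
a = 5317.65 − 0.55(8523) = 5317.65 − 4687.65 = 630
Break-even: Y = a/(1−MPC) = 630/0.45 = 1400

Y = 1400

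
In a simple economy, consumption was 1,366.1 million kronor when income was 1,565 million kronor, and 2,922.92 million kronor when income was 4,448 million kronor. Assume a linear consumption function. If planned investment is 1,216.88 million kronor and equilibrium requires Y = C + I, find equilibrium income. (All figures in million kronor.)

Y = 3778

MPC = (2922.92 − 1366.1)/(4448 − 1565) = 1556.82/2883 = 0.54
a = 1366.1 − 0.54(1565) = 521
Equilibrium: Y = 521 + 0.54Y + 1216.88
0.46Y = 1737.88, so Y = 1737.88/0.46 = 3778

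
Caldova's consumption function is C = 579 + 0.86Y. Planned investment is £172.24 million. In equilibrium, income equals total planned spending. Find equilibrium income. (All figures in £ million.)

Y = C + I = 579 + 0.86Y + 172.24
Y − 0.86Y = 751.24
0.14Y = 751.24, so Y = 751.24/0.14 = 5366

Y = 5366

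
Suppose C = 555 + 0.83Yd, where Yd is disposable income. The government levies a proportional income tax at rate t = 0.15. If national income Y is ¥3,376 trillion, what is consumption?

C = 2936.768

Yd = (1 − 0.15)(3376) = 0.85(3376) = 2869.6
C = 555 + 0.83(2869.6) = 555 + 2381.768 = 2936.768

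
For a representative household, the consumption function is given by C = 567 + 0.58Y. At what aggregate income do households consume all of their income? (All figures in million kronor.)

At break-even, C = Y: 567 + 0.58Y = Y
0.42Y = 567, so Y = 567/0.42 = 1350

Y = 1350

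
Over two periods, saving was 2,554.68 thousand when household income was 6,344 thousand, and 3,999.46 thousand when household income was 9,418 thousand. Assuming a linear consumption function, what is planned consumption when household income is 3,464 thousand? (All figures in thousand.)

C = 2262.92

MPS = ΔS/ΔY = (3999.46 − 2554.68)/(9418 − 6344) = 1444.78/3074 = 0.47
MPC = 1 − MPS = 0.53
Autonomous saving = 2554.68 − 0.47(6344) = -427, so a = 427
C = 427 + 0.53(3464) = 427 + 1835.92 = 2262.92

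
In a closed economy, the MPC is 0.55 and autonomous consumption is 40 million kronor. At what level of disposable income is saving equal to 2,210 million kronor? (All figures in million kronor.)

S = Y − C = -40 + 0.45Y
-40 + 0.45Y = 2210, so 0.45Y = 2250 and Y = 5000

Y = 5000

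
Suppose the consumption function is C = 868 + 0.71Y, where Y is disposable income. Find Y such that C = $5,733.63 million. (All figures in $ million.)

868 + 0.71Y = 5733.63
0.71Y = 4865.63, so Y = 4865.63/0.71 = 6853

Y = 6853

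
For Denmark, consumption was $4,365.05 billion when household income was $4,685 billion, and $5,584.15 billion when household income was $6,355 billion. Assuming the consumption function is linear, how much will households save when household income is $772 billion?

MPC = (5584.15 − 4365.05)/(6355 − 4685) = 1219.1/1670 = 0.73
a = 4365.05 − 0.73(4685) = 4365.05 − 3420.05 = 945
C = 945 + 0.73(772) = 1508.56
S = 772 − 1508.56 = -736.56

S = -736.56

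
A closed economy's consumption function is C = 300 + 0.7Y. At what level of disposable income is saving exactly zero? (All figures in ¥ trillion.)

Y = 1000

At break-even, C = Y: 300 + 0.7Y = Y
0.3Y = 300, so Y = 300/0.3 = 1000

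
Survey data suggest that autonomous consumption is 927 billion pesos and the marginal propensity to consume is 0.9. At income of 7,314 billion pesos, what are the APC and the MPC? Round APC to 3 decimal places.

MPC = 0.9 (the slope of the consumption function)
C = 927 + 0.9(7314) = 7509.6, so APC = 7509.6/7314 = 1.027

APC = 1.027; MPC = 0.9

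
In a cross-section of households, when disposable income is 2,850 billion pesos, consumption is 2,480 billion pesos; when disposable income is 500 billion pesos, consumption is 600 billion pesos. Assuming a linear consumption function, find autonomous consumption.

MPC = ΔC/ΔY = (2480 − 600)/(2850 − 500) = 1880/2350 = 0.8
a = C − MPC·Y = 600 − 0.8(500) = 600 − 400 = 200

a = 200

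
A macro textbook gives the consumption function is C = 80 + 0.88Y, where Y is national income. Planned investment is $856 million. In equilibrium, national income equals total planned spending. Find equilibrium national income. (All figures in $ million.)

Y = C + I = 80 + 0.88Y + 856
Y − 0.88Y = 936
0.12Y = 936, so Y = 936/0.12 = 7800

Y = 7800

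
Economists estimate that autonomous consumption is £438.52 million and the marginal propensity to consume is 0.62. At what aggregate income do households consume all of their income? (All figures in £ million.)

At break-even, C = Y: 438.52 + 0.62Y = Y
0.38Y = 438.52, so Y = 438.52/0.38 = 1154

Y = 1154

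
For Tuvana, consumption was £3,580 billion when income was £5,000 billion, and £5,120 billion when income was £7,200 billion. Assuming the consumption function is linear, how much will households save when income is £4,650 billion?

MPC = (5120 − 3580)/(7200 − 5000) = 1540/2200 = 0.7
a = 3580 − 0.7(5000) = 3580 − 3500 = 80
C = 80 + 0.7(4650) = 3335
S = 4650 − 3335 = 1315

S = 1315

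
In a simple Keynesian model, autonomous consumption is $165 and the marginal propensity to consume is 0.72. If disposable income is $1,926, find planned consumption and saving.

C = 1551.72; S = 374.28

C = 165 + 0.72(1926) = 165 + 1386.72 = 1551.72
S = Y − C = 1926 − 1551.72 = 374.28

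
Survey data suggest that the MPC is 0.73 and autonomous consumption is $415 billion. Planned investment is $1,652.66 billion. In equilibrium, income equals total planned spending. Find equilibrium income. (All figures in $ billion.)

Y = C + I = 415 + 0.73Y + 1652.66
Y − 0.73Y = 2067.66
0.27Y = 2067.66, so Y = 2067.66/0.27 = 7658

Y = 7658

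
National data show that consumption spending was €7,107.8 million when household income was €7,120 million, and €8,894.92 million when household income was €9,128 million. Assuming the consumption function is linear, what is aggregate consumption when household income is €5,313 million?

MPC = (8894.92 − 7107.8)/(9128 − 7120) = 1787.12/2008 = 0.89
a = 7107.8 − 0.89(7120) = 7107.8 − 6336.8 = 771
C = 771 + 0.89(5313) = 771 + 4728.57 = 5499.57

C = 5499.57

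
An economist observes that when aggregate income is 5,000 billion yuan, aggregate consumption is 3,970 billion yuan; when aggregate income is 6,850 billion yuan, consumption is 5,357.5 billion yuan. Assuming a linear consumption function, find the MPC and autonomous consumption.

MPC = 0.75; a = 220

MPC = ΔC/ΔY = (5357.5 − 3970)/(6850 − 5000) = 1387.5/1850 = 0.75
a = C − MPC·Y = 3970 − 0.75(5000) = 3970 − 3750 = 220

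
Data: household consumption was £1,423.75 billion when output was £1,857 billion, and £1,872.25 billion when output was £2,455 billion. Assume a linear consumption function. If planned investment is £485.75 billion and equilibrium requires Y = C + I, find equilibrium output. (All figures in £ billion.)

MPC = (1872.25 − 1423.75)/(2455 − 1857) = 448.5/598 = 0.75
a = 1423.75 − 0.75(1857) = 31
Equilibrium: Y = 31 + 0.75Y + 485.75
0.25Y = 516.75, so Y = 516.75/0.25 = 2067

Y = 2067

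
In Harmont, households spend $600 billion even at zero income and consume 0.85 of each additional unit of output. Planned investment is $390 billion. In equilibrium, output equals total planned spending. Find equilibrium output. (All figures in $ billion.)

Y = C + I = 600 + 0.85Y + 390
Y − 0.85Y = 990
0.15Y = 990, so Y = 990/0.15 = 6600

Y = 6600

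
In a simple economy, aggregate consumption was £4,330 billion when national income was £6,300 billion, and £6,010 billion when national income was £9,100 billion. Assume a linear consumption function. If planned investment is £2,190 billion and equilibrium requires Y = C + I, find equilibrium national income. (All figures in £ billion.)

MPC = (6010 − 4330)/(9100 − 6300) = 1680/2800 = 0.6
a = 4330 − 0.6(6300) = 550
Equilibrium: Y = 550 + 0.6Y + 2190
0.4Y = 2740, so Y = 2740/0.4 = 6850

Y = 6850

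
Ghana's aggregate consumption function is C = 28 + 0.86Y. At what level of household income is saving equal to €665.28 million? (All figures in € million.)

S = Y − C = -28 + 0.14Y
-28 + 0.14Y = 665.28, so 0.14Y = 693.28 and Y = 4952

Y = 4952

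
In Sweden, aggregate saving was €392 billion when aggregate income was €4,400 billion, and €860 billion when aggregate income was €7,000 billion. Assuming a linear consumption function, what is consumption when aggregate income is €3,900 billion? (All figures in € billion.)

MPS = ΔS/ΔY = (860 − 392)/(7000 − 4400) = 468/2600 = 0.18
MPC = 1 − MPS = 0.82
Autonomous saving = 392 − 0.18(4400) = -400, so a = 400
C = 400 + 0.82(3900) = 400 + 3198 = 3598

C = 3598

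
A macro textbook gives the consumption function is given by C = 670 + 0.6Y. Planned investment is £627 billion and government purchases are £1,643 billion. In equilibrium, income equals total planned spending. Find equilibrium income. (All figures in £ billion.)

Y = 7350

Y = C + I + G = 670 + 0.6Y + 627 + 1643
Y − 0.6Y = 2940
0.4Y = 2940, so Y = 2940/0.4 = 7350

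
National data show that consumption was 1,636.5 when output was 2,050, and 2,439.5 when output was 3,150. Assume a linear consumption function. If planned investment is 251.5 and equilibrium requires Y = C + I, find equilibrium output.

MPC = (2439.5 − 1636.5)/(3150 − 2050) = 803/1100 = 0.73
a = 1636.5 − 0.73(2050) = 140
Equilibrium: Y = 140 + 0.73Y + 251.5
0.27Y = 391.5, so Y = 391.5/0.27 = 1450

Y = 1450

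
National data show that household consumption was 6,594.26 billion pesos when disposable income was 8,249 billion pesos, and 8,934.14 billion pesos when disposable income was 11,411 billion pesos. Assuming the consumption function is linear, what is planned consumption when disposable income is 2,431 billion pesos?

MPC = (8934.14 − 6594.26)/(11411 − 8249) = 2339.88/3162 = 0.74
a = 6594.26 − 0.74(8249) = 6594.26 − 6104.26 = 490
C = 490 + 0.74(2431) = 490 + 1798.94 = 2288.94

C = 2288.94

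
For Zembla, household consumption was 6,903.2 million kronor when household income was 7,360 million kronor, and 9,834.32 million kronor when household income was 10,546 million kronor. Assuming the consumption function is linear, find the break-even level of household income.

MPC = (9834.32 − 6903.2)/(10546 − 7360) = 2931.12/3186 = 0.92
a = 6903.2 − 0.92(7360) = 6903.2 − 6771.2 = 132
Break-even: Y = a/(1−MPC) = 132/0.08 = 1650

Y = 1650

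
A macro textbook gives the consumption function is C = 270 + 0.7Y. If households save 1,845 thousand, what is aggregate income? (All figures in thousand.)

S = Y − C = -270 + 0.3Y
-270 + 0.3Y = 1845, so 0.3Y = 2115 and Y = 7050

Y = 7050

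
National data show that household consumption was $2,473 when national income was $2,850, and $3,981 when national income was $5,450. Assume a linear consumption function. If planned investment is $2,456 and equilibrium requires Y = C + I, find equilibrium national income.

Y = 7800

MPC = (3981 − 2473)/(5450 − 2850) = 1508/2600 = 0.58
a = 2473 − 0.58(2850) = 820
Equilibrium: Y = 820 + 0.58Y + 2456
0.42Y = 3276, so Y = 3276/0.42 = 7800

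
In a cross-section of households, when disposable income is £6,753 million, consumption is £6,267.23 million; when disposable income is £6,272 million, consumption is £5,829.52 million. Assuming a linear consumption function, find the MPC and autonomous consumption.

MPC = ΔC/ΔY = (6267.23 − 5829.52)/(6753 − 6272) = 437.71/481 = 0.91
a = C − MPC·Y = 5829.52 − 0.91(6272) = 5829.52 − 5707.52 = 122

MPC = 0.91; a = 122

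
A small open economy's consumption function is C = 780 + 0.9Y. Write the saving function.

S = -780 + 0.1Y

S = Y − C = Y − (780 + 0.9Y) = -780 + (1 − 0.9)Y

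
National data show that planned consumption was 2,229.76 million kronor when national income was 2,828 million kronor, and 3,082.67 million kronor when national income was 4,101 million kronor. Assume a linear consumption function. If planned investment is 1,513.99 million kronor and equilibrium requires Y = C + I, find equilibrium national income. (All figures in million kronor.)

Y = 5603

MPC = (3082.67 − 2229.76)/(4101 − 2828) = 852.91/1273 = 0.67
a = 2229.76 − 0.67(2828) = 335
Equilibrium: Y = 335 + 0.67Y + 1513.99
0.33Y = 1848.99, so Y = 1848.99/0.33 = 5603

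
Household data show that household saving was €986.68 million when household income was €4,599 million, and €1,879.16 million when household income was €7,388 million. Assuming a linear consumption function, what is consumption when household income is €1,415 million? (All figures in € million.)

MPS = ΔS/ΔY = (1879.16 − 986.68)/(7388 − 4599) = 892.48/2789 = 0.32
MPC = 1 − MPS = 0.68
Autonomous saving = 986.68 − 0.32(4599) = -485, so a = 485
C = 485 + 0.68(1415) = 485 + 962.2 = 1447.2

C = 1447.2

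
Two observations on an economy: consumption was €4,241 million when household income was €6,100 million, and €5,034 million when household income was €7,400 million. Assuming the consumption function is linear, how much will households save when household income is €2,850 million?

MPC = (5034 − 4241)/(7400 − 6100) = 793/1300 = 0.61
a = 4241 − 0.61(6100) = 4241 − 3721 = 520
C = 520 + 0.61(2850) = 2258.5
S = 2850 − 2258.5 = 591.5

S = 591.5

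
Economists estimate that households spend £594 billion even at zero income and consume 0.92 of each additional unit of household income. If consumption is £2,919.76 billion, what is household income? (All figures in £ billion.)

Y = 2528

594 + 0.92Y = 2919.76
0.92Y = 2325.76, so Y = 2325.76/0.92 = 2528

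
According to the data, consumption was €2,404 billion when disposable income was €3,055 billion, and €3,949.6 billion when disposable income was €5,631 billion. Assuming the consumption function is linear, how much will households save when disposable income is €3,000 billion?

S = 629

MPC = (3949.6 − 2404)/(5631 − 3055) = 1545.6/2576 = 0.6
a = 2404 − 0.6(3055) = 2404 − 1833 = 571
C = 571 + 0.6(3000) = 2371
S = 3000 − 2371 = 629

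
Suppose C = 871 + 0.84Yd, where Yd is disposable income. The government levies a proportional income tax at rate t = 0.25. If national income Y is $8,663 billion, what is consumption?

C = 6328.69

Yd = (1 − 0.25)(8663) = 0.75(8663) = 6497.25
C = 871 + 0.84(6497.25) = 871 + 5457.69 = 6328.69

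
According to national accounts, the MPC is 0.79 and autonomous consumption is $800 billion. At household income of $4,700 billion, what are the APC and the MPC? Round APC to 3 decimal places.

MPC = 0.79 (the slope of the consumption function)
C = 800 + 0.79(4700) = 4513, so APC = 4513/4700 = 0.960

APC = 0.960; MPC = 0.79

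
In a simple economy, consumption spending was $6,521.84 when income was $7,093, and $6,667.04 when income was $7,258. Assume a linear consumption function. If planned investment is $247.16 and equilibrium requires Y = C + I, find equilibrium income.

MPC = (6667.04 − 6521.84)/(7258 − 7093) = 145.2/165 = 0.88
a = 6521.84 − 0.88(7093) = 280
Equilibrium: Y = 280 + 0.88Y + 247.16
0.12Y = 527.16, so Y = 527.16/0.12 = 4393

Y = 4393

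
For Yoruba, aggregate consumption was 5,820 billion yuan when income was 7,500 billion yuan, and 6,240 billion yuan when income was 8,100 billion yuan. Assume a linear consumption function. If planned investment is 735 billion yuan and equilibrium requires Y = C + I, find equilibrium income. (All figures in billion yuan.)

MPC = (6240 − 5820)/(8100 − 7500) = 420/600 = 0.7
a = 5820 − 0.7(7500) = 570
Equilibrium: Y = 570 + 0.7Y + 735
0.3Y = 1305, so Y = 1305/0.3 = 4350

Y = 4350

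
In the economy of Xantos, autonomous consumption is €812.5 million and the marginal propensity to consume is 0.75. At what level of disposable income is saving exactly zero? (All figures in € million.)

Y = 3250

At break-even, C = Y: 812.5 + 0.75Y = Y
0.25Y = 812.5, so Y = 812.5/0.25 = 3250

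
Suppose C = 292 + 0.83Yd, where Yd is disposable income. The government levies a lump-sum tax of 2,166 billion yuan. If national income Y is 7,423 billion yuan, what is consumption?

Yd = Y − T = 7423 − 2166 = 5257
C = 292 + 0.83(5257) = 292 + 4363.31 = 4655.31

C = 4655.31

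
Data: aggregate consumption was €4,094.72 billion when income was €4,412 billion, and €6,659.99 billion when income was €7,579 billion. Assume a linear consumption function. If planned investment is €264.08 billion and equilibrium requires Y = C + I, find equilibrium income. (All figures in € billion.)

Y = 4132

MPC = (6659.99 − 4094.72)/(7579 − 4412) = 2565.27/3167 = 0.81
a = 4094.72 − 0.81(4412) = 521
Equilibrium: Y = 521 + 0.81Y + 264.08
0.19Y = 785.08, so Y = 785.08/0.19 = 4132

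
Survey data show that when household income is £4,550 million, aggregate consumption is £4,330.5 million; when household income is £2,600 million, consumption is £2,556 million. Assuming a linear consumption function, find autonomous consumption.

MPC = ΔC/ΔY = (4330.5 − 2556)/(4550 − 2600) = 1774.5/1950 = 0.91
a = C − MPC·Y = 2556 − 0.91(2600) = 2556 − 2366 = 190

a = 190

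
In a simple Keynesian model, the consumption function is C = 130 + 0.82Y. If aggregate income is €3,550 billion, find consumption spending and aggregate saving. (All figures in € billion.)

C = 130 + 0.82(3550) = 130 + 2911 = 3041
S = Y − C = 3550 − 3041 = 509

C = 3041; S = 509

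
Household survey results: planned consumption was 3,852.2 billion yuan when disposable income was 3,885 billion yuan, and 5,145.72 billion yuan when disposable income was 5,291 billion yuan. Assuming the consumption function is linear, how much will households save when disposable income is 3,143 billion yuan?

MPC = (5145.72 − 3852.2)/(5291 − 3885) = 1293.52/1406 = 0.92
a = 3852.2 − 0.92(3885) = 3852.2 − 3574.2 = 278
C = 278 + 0.92(3143) = 3169.56
S = 3143 − 3169.56 = -26.56

S = -26.56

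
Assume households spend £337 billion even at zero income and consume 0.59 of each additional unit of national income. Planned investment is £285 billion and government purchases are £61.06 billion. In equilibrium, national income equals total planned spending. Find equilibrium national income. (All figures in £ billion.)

Y = 1666

Y = C + I + G = 337 + 0.59Y + 285 + 61.06
Y − 0.59Y = 683.06
0.41Y = 683.06, so Y = 683.06/0.41 = 1666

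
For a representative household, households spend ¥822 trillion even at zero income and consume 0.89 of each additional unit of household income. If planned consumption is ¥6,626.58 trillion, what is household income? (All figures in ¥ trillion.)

Y = 6522

822 + 0.89Y = 6626.58
0.89Y = 5804.58, so Y = 5804.58/0.89 = 6522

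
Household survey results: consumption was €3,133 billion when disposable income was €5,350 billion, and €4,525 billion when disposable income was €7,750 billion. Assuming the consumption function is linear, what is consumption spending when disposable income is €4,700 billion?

C = 2756

MPC = (4525 − 3133)/(7750 − 5350) = 1392/2400 = 0.58
a = 3133 − 0.58(5350) = 3133 − 3103 = 30
C = 30 + 0.58(4700) = 30 + 2726 = 2756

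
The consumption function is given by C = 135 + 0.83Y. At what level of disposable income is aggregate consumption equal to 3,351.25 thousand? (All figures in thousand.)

135 + 0.83Y = 3351.25
0.83Y = 3216.25, so Y = 3216.25/0.83 = 3875

Y = 3875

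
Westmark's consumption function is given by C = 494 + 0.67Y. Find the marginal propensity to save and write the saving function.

MPS = 0.33; S = -494 + 0.33Y

MPS = 1 − MPC = 1 − 0.67 = 0.33
S = Y − C = -494 + 0.33Y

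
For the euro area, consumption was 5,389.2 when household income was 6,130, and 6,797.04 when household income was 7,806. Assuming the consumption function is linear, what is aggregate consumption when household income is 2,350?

MPC = (6797.04 − 5389.2)/(7806 − 6130) = 1407.84/1676 = 0.84
a = 5389.2 − 0.84(6130) = 5389.2 − 5149.2 = 240
C = 240 + 0.84(2350) = 240 + 1974 = 2214

C = 2214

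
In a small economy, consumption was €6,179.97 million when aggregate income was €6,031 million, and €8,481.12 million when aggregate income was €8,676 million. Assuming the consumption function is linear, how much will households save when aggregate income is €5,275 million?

S = -247.25

MPC = (8481.12 − 6179.97)/(8676 − 6031) = 2301.15/2645 = 0.87
a = 6179.97 − 0.87(6031) = 6179.97 − 5246.97 = 933
C = 933 + 0.87(5275) = 5522.25
S = 5275 − 5522.25 = -247.25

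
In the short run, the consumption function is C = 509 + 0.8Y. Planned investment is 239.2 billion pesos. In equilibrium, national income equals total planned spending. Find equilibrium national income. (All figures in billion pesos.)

Y = C + I = 509 + 0.8Y + 239.2
Y − 0.8Y = 748.2
0.2Y = 748.2, so Y = 748.2/0.2 = 3741

Y = 3741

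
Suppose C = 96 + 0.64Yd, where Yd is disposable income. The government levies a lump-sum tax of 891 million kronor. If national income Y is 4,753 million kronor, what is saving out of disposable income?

Yd = Y − T = 4753 − 891 = 3862
C = 96 + 0.64(3862) = 96 + 2471.68 = 2567.68
S = Yd − C = 3862 − 2567.68 = 1294.32

S = 1294.32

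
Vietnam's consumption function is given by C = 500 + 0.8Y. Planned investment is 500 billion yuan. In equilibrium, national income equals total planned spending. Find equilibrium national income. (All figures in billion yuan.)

Y = C + I = 500 + 0.8Y + 500
Y − 0.8Y = 1000
0.2Y = 1000, so Y = 1000/0.2 = 5000

Y = 5000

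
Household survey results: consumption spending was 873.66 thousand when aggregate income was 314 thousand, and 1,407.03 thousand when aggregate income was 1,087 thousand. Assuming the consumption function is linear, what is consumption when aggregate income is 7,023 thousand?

C = 5502.87

MPC = (1407.03 − 873.66)/(1087 − 314) = 533.37/773 = 0.69
a = 873.66 − 0.69(314) = 873.66 − 216.66 = 657
C = 657 + 0.69(7023) = 657 + 4845.87 = 5502.87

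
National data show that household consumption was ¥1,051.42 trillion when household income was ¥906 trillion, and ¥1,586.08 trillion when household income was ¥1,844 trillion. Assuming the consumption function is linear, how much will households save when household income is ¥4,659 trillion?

MPC = (1586.08 − 1051.42)/(1844 − 906) = 534.66/938 = 0.57
a = 1051.42 − 0.57(906) = 1051.42 − 516.42 = 535
C = 535 + 0.57(4659) = 3190.63
S = 4659 − 3190.63 = 1468.37

S = 1468.37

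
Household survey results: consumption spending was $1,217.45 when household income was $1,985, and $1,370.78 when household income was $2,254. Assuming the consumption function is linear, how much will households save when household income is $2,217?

S = 867.31

MPC = (1370.78 − 1217.45)/(2254 − 1985) = 153.33/269 = 0.57
a = 1217.45 − 0.57(1985) = 1217.45 − 1131.45 = 86
C = 86 + 0.57(2217) = 1349.69
S = 2217 − 1349.69 = 867.31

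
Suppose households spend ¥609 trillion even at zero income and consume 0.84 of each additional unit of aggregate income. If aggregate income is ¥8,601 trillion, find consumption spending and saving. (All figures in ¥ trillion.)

C = 609 + 0.84(8601) = 609 + 7224.84 = 7833.84
S = Y − C = 8601 − 7833.84 = 767.16

C = 7833.84; S = 767.16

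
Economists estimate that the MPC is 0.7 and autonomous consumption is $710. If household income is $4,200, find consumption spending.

C = 710 + 0.7(4200) = 710 + 2940 = 3650

C = 3650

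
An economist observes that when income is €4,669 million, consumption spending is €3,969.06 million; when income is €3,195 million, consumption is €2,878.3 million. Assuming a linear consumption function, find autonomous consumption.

MPC = ΔC/ΔY = (3969.06 − 2878.3)/(4669 − 3195) = 1090.76/1474 = 0.74
a = C − MPC·Y = 2878.3 − 0.74(3195) = 2878.3 − 2364.3 = 514

a = 514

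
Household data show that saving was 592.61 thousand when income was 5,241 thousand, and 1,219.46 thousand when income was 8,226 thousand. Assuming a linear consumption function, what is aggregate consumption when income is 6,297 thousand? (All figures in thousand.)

MPS = ΔS/ΔY = (1219.46 − 592.61)/(8226 − 5241) = 626.85/2985 = 0.21
MPC = 1 − MPS = 0.79
Autonomous saving = 592.61 − 0.21(5241) = -508, so a = 508
C = 508 + 0.79(6297) = 508 + 4974.63 = 5482.63

C = 5482.63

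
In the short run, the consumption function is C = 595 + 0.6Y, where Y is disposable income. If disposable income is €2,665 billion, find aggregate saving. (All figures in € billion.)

C = 595 + 0.6(2665) = 595 + 1599 = 2194
S = Y − C = 2665 − 2194 = 471

S = 471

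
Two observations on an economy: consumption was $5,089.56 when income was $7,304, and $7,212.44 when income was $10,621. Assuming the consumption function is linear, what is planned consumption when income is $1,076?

MPC = (7212.44 − 5089.56)/(10621 − 7304) = 2122.88/3317 = 0.64
a = 5089.56 − 0.64(7304) = 5089.56 − 4674.56 = 415
C = 415 + 0.64(1076) = 415 + 688.64 = 1103.64

C = 1103.64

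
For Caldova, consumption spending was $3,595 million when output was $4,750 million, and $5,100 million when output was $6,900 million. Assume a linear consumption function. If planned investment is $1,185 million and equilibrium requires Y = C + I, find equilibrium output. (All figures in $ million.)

Y = 4850

MPC = (5100 − 3595)/(6900 − 4750) = 1505/2150 = 0.7
a = 3595 − 0.7(4750) = 270
Equilibrium: Y = 270 + 0.7Y + 1185
0.3Y = 1455, so Y = 1455/0.3 = 4850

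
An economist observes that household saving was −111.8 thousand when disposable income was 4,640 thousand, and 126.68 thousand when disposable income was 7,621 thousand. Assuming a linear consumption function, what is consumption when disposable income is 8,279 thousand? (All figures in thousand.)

C = 8099.68

MPS = ΔS/ΔY = (126.68 − (-111.8))/(7621 − 4640) = 238.48/2981 = 0.08
MPC = 1 − MPS = 0.92
Autonomous saving = -111.8 − 0.08(4640) = -483, so a = 483
C = 483 + 0.92(8279) = 483 + 7616.68 = 8099.68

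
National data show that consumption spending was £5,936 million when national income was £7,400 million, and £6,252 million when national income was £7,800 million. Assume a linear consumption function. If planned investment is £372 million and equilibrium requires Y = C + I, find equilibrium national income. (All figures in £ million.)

Y = 2200

MPC = (6252 − 5936)/(7800 − 7400) = 316/400 = 0.79
a = 5936 − 0.79(7400) = 90
Equilibrium: Y = 90 + 0.79Y + 372
0.21Y = 462, so Y = 462/0.21 = 2200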